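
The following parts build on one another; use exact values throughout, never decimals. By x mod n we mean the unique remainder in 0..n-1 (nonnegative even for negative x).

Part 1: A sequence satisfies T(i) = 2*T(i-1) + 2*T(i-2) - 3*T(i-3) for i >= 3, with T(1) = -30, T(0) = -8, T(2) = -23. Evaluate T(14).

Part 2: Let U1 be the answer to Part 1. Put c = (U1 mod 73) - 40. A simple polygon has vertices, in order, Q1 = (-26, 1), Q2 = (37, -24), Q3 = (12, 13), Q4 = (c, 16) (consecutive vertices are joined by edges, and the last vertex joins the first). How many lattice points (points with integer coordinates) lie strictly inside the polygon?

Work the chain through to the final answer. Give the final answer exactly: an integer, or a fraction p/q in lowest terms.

895

Part 1: T(3) = 2*(-23) + 2*(-30) - 3*(-8) = -82; iterating: T(3)=-82, T(4)=-120, T(5)=-335, T(6)=-664, T(7)=-1638, T(8)=-3599, T(9)=-8482, T(10)=-19248, T(11)=-44663, T(12)=-102376, T(13)=-236334, T(14)=-543431; answer -543431
Part 2: U1 = -543431; c = 14; cross terms: (-26*-24 - 37*1)=587, (37*13 - 12*-24)=769, (12*16 - 14*13)=10, (14*1 - -26*16)=430; twice the area = |1796| = 1796; area = 898; boundary points = 1 + 1 + 1 + 5 = 8; strictly interior points = area - boundary/2 + 1 = 895; answer 895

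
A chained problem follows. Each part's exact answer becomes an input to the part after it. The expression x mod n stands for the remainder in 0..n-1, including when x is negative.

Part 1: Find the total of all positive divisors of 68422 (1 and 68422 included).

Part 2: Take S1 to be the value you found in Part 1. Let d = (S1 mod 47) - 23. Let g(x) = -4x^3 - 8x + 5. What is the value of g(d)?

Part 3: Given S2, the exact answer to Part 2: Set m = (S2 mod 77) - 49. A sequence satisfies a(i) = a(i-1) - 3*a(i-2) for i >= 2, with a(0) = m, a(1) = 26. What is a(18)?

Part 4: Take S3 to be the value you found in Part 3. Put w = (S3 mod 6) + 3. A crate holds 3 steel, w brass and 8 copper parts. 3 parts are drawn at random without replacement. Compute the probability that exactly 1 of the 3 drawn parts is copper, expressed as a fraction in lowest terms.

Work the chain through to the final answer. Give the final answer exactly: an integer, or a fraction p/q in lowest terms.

Part 1: 68422 = 2 * 34211; sigma = (1 + 2) * (1 + 34211) = 3 * 34212 = 102636; answer 102636
Part 2: S1 = 102636; d = 12; -4*(12)^3 - 8*(12)^1 + 5 = (-6912) + (-96) + (5) = -7003; answer -7003
Part 3: S2 = -7003; m = -45; a(2) = 1*(26) - 3*(-45) = 161; iterating: a(2)=161, a(3)=83, a(4)=-400, a(5)=-649, a(6)=551, a(7)=2498, a(8)=845, a(9)=-6649, a(10)=-9184, a(11)=10763, a(12)=38315, a(13)=6026, a(14)=-108919, a(15)=-126997, a(16)=199760, a(17)=580751, a(18)=-18529; answer -18529
Part 4: S3 = -18529; w = 8; total draws C(19,3) = 969; favorable C(8,1)*C(11,2) = 440; P = 440/969; answer 440/969

440/969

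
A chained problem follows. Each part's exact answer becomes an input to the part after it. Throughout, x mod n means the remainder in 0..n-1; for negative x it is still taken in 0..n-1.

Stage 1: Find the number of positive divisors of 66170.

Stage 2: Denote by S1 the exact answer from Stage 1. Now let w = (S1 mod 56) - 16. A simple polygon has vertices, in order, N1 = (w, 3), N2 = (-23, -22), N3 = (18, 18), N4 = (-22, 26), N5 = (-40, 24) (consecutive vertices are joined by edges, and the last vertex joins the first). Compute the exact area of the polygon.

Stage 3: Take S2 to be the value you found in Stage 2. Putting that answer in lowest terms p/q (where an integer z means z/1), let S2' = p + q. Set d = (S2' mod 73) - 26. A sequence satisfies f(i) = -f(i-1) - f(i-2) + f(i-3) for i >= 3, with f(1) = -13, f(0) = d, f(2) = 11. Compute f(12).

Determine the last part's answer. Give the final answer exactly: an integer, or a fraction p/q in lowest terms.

100

Stage 1: 66170 = 2 * 5 * 13 * 509; number of divisors = (1+1) * (1+1) * (1+1) * (1+1) = 16; answer 16
Stage 2: S1 = 16; w = 0; cross terms: (0*-22 - -23*3)=69, (-23*18 - 18*-22)=-18, (18*26 - -22*18)=864, (-22*24 - -40*26)=512, (-40*3 - 0*24)=-120; twice the area = |1307| = 1307; area = 1307/2; answer 1307/2
Stage 3: S2 = 1307/2; threaded value p + q = 1309; d = 42; f(3) = -1*(11) - 1*(-13) + 1*(42) = 44; iterating: f(3)=44, f(4)=-68, f(5)=35, f(6)=77, f(7)=-180, f(8)=138, f(9)=119, f(10)=-437, f(11)=456, f(12)=100; answer 100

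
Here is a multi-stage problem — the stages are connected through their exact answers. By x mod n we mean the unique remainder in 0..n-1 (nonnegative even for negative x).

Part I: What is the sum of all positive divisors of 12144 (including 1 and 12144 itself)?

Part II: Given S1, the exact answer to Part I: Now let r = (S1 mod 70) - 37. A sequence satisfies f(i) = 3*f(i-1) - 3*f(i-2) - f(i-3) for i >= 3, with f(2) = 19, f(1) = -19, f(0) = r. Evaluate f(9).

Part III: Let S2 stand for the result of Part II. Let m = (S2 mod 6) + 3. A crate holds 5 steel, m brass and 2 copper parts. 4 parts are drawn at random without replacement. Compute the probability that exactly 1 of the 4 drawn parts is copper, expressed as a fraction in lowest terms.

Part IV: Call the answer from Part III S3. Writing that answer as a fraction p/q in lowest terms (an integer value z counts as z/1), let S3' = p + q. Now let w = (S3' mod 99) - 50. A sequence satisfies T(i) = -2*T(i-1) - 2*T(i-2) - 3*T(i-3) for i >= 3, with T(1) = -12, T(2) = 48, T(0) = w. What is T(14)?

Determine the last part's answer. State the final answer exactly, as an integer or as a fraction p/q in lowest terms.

88080

Part I: 12144 = 2^4 * 3 * 11 * 23; sigma = (1 + 2 + 4 + 8 + 16) * (1 + 3) * (1 + 11) * (1 + 23) = 31 * 4 * 12 * 24 = 35712; answer 35712
Part II: S1 = 35712; r = -25; f(3) = 3*(19) - 3*(-19) - 1*(-25) = 139; iterating: f(3)=139, f(4)=379, f(5)=701, f(6)=827, f(7)=-1, f(8)=-3185, f(9)=-10379; answer -10379
Part III: S2 = -10379; m = 4; total draws C(11,4) = 330; favorable C(2,1)*C(9,3) = 168; P = 28/55; answer 28/55
Part IV: S3 = 28/55; threaded value p + q = 83; w = 33; T(3) = -2*(48) - 2*(-12) - 3*(33) = -171; iterating: T(3)=-171, T(4)=282, T(5)=-366, T(6)=681, T(7)=-1476, T(8)=2688, T(9)=-4467, T(10)=7986, T(11)=-15102, T(12)=27633, T(13)=-49020, T(14)=88080; answer 88080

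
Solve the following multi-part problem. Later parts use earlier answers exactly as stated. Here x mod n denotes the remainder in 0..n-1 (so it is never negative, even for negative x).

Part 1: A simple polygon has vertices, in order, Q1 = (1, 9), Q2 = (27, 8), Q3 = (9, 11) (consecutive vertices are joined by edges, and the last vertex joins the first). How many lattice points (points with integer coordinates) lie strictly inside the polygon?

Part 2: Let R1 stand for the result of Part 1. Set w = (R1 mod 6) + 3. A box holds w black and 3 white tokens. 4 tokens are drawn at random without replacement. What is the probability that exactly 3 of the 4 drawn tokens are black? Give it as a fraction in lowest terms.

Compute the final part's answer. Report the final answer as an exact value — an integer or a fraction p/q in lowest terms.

Part 1: cross terms: (1*8 - 27*9)=-235, (27*11 - 9*8)=225, (9*9 - 1*11)=70; twice the area = |60| = 60; area = 30; boundary points = 1 + 3 + 2 = 6; strictly interior points = area - boundary/2 + 1 = 28; answer 28
Part 2: R1 = 28; w = 7; total draws C(10,4) = 210; favorable C(7,3)*C(3,1) = 105; P = 1/2; answer 1/2

1/2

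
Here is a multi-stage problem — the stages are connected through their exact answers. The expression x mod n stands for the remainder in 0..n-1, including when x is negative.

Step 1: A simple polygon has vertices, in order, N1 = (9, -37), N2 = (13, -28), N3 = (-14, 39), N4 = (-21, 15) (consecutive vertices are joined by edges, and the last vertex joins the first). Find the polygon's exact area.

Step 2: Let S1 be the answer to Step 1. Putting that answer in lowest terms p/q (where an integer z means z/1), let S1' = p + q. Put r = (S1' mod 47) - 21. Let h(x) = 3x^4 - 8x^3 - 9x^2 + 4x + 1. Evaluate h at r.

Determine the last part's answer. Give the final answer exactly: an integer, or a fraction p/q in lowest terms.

1041351

Step 1: cross terms: (9*-28 - 13*-37)=229, (13*39 - -14*-28)=115, (-14*15 - -21*39)=609, (-21*-37 - 9*15)=642; twice the area = |1595| = 1595; area = 1595/2; answer 1595/2
Step 2: S1 = 1595/2; threaded value p + q = 1597; r = 25; 3*(25)^4 - 8*(25)^3 - 9*(25)^2 + 4*(25)^1 + 1 = (1171875) + (-125000) + (-5625) + (100) + (1) = 1041351; answer 1041351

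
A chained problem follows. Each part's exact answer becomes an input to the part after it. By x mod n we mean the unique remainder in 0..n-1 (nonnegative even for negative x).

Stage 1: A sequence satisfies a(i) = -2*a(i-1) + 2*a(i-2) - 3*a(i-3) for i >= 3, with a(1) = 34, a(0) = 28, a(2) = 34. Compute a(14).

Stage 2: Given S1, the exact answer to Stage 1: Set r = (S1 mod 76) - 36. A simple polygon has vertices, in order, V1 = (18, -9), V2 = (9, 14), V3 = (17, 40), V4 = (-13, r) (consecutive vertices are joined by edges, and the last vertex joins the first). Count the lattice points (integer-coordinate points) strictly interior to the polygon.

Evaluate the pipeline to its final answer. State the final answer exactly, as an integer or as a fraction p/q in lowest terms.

Stage 1: a(3) = -2*(34) + 2*(34) - 3*(28) = -84; iterating: a(3)=-84, a(4)=134, a(5)=-538, a(6)=1596, a(7)=-4670, a(8)=14146, a(9)=-42420, a(10)=127142, a(11)=-381562, a(12)=1144668, a(13)=-3433886, a(14)=10301794; answer 10301794
Stage 2: S1 = 10301794; r = 34; cross terms: (18*14 - 9*-9)=333, (9*40 - 17*14)=122, (17*34 - -13*40)=1098, (-13*-9 - 18*34)=-495; twice the area = |1058| = 1058; area = 529; boundary points = 1 + 2 + 6 + 1 = 10; strictly interior points = area - boundary/2 + 1 = 525; answer 525

525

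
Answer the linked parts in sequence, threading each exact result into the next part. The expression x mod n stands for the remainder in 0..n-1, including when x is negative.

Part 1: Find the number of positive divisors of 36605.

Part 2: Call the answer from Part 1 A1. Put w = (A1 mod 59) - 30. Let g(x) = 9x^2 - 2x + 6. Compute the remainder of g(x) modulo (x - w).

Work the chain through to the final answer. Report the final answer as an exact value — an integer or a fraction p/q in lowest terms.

Part 1: 36605 = 5 * 7321; number of divisors = (1+1) * (1+1) = 4; answer 4
Part 2: A1 = 4; w = -26; remainder = value at the root: 9*(-26)^2 - 2*(-26)^1 + 6 = (6084) + (52) + (6) = 6142; answer 6142

6142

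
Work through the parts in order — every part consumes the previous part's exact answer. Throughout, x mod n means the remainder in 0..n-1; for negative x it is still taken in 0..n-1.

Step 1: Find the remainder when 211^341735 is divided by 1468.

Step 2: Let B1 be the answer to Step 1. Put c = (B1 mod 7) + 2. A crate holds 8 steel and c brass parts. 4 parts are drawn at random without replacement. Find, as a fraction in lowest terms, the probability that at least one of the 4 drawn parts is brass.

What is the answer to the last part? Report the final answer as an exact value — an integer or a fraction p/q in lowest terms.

Step 1: squarings mod 1468: 211^1=211, 211^2=481, 211^4=885, 211^8=781, 211^16=741, 211^32=49, 211^64=933, 211^128=1433, 211^256=1225, 211^512=329, 211^1024=1077, 211^2048=209, 211^4096=1109, 211^8192=1165, 211^16384=793, 211^32768=545, 211^65536=489, 211^131072=1305, 211^262144=145; 211^341735 = 211^1 * 211^2 * 211^4 * 211^32 * 211^64 * 211^128 * 211^512 * 211^1024 * 211^4096 * 211^8192 * 211^65536 * 211^262144 = 107 (mod 1468); answer 107
Step 2: B1 = 107; c = 4; total draws C(12,4) = 495; complement C(8,4) = 70; favorable 495 - 70 = 425; P = 85/99; answer 85/99

85/99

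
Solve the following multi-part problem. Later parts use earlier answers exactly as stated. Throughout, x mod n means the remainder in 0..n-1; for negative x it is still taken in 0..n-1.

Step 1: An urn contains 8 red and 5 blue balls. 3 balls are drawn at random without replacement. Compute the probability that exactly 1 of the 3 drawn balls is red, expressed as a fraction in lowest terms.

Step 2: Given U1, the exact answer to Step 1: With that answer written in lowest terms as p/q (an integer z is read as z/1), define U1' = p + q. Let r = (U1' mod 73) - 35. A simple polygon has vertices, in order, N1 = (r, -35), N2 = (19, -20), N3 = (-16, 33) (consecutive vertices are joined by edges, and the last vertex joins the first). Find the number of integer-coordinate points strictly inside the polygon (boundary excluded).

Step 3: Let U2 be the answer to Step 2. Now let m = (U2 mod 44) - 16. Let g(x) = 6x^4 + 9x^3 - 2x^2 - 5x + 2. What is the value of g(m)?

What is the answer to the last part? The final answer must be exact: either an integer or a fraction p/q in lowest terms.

19882

Step 1: total draws C(13,3) = 286; favorable C(8,1)*C(5,2) = 80; P = 40/143; answer 40/143
Step 2: U1 = 40/143; threaded value p + q = 183; r = 2; cross terms: (2*-20 - 19*-35)=625, (19*33 - -16*-20)=307, (-16*-35 - 2*33)=494; twice the area = |1426| = 1426; area = 713; boundary points = 1 + 1 + 2 = 4; strictly interior points = area - boundary/2 + 1 = 712; answer 712
Step 3: U2 = 712; m = -8; 6*(-8)^4 + 9*(-8)^3 - 2*(-8)^2 - 5*(-8)^1 + 2 = (24576) + (-4608) + (-128) + (40) + (2) = 19882; answer 19882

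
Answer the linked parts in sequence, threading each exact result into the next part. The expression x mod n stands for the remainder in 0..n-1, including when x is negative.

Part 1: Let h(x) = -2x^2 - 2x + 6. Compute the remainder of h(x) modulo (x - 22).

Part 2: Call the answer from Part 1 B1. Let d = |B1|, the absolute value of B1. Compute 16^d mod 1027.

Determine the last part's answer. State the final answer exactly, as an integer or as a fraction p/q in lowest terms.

Part 1: remainder = value at the root: -2*(22)^2 - 2*(22)^1 + 6 = (-968) + (-44) + (6) = -1006; answer -1006
Part 2: B1 = -1006; d = 1006; squarings mod 1027: 16^1=16, 16^2=256, 16^4=835, 16^8=919, 16^16=367, 16^32=152, 16^64=510, 16^128=269, 16^256=471, 16^512=9; 16^1006 = 16^2 * 16^4 * 16^8 * 16^32 * 16^64 * 16^128 * 16^256 * 16^512 = 523 (mod 1027); answer 523

523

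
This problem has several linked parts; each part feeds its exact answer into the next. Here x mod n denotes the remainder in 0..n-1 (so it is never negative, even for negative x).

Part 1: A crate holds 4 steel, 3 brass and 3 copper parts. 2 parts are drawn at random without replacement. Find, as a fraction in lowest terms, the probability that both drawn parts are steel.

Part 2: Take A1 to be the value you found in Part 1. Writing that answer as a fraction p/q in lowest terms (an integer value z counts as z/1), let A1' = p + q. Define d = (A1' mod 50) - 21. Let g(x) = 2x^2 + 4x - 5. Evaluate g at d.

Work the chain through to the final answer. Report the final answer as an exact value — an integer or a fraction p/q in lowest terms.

Part 1: total draws C(10,2) = 45; favorable C(4,2) = 6; P = 2/15; answer 2/15
Part 2: A1 = 2/15; threaded value p + q = 17; d = -4; 2*(-4)^2 + 4*(-4)^1 - 5 = (32) + (-16) + (-5) = 11; answer 11

11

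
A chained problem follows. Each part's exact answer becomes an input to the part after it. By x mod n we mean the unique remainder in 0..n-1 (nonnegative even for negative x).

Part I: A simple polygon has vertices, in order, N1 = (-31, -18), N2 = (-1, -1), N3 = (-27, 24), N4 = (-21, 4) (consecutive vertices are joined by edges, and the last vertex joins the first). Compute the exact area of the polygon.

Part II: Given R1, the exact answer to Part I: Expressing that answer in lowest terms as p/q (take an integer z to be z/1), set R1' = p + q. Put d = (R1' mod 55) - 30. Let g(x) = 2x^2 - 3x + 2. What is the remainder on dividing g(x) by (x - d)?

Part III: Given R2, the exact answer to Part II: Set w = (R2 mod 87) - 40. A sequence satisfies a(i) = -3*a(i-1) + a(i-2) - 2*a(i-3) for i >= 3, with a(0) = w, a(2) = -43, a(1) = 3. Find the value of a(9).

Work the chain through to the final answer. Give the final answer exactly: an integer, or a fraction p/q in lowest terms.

247638

Part I: cross terms: (-31*-1 - -1*-18)=13, (-1*24 - -27*-1)=-51, (-27*4 - -21*24)=396, (-21*-18 - -31*4)=502; twice the area = |860| = 860; area = 430; answer 430
Part II: R1 = 430; threaded value p + q = 431; d = 16; remainder = value at the root: 2*(16)^2 - 3*(16)^1 + 2 = (512) + (-48) + (2) = 466; answer 466
Part III: R2 = 466; w = -9; a(3) = -3*(-43) + 1*(3) - 2*(-9) = 150; iterating: a(3)=150, a(4)=-499, a(5)=1733, a(6)=-5998, a(7)=20725, a(8)=-71639, a(9)=247638; answer 247638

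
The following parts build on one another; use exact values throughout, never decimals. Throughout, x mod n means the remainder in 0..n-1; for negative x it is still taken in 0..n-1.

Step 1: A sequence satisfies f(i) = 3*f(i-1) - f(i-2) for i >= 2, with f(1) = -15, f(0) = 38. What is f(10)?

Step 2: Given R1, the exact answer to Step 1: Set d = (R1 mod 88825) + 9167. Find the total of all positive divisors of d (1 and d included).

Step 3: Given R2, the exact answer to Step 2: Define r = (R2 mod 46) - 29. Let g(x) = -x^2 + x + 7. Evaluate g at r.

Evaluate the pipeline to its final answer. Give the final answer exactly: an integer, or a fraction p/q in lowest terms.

-125

Step 1: f(2) = 3*(-15) - 1*(38) = -83; iterating: f(2)=-83, f(3)=-234, f(4)=-619, f(5)=-1623, f(6)=-4250, f(7)=-11127, f(8)=-29131, f(9)=-76266, f(10)=-199667; answer -199667
Step 2: R1 = -199667; d = 75975; 75975 = 3 * 5^2 * 1013; sigma = (1 + 3) * (1 + 5 + 25) * (1 + 1013) = 4 * 31 * 1014 = 125736; answer 125736
Step 3: R2 = 125736; r = -11; -1*(-11)^2 + 1*(-11)^1 + 7 = (-121) + (-11) + (7) = -125; answer -125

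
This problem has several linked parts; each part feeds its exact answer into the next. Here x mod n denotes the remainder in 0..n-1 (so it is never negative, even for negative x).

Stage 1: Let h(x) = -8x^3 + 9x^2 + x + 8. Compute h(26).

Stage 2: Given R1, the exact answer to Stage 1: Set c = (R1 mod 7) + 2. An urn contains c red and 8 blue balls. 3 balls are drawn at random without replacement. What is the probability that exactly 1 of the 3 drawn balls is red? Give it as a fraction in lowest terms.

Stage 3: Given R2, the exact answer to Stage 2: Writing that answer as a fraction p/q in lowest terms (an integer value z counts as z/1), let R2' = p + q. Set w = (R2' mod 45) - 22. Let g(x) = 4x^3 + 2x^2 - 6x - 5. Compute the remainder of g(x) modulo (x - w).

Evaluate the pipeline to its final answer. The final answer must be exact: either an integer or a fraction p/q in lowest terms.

Stage 1: -8*(26)^3 + 9*(26)^2 + 1*(26)^1 + 8 = (-140608) + (6084) + (26) + (8) = -134490; answer -134490
Stage 2: R1 = -134490; c = 3; total draws C(11,3) = 165; favorable C(3,1)*C(8,2) = 84; P = 28/55; answer 28/55
Stage 3: R2 = 28/55; threaded value p + q = 83; w = 16; remainder = value at the root: 4*(16)^3 + 2*(16)^2 - 6*(16)^1 - 5 = (16384) + (512) + (-96) + (-5) = 16795; answer 16795

16795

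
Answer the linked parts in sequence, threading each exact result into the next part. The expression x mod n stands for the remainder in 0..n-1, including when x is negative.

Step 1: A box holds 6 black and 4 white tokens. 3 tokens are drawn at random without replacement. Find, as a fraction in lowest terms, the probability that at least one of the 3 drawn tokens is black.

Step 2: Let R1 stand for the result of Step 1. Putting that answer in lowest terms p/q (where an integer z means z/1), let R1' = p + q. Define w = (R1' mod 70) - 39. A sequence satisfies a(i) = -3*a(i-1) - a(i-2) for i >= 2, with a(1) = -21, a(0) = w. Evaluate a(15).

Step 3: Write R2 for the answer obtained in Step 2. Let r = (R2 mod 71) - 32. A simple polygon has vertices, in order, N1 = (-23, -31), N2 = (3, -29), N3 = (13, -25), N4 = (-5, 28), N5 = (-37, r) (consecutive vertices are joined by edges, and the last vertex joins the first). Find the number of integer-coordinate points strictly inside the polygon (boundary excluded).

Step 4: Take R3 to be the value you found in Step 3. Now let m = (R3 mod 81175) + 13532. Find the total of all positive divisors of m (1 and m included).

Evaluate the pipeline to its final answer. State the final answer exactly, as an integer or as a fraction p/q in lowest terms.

Step 1: total draws C(10,3) = 120; complement C(4,3) = 4; favorable 120 - 4 = 116; P = 29/30; answer 29/30
Step 2: R1 = 29/30; threaded value p + q = 59; w = 20; a(2) = -3*(-21) - 1*(20) = 43; iterating: a(2)=43, a(3)=-108, a(4)=281, a(5)=-735, a(6)=1924, a(7)=-5037, a(8)=13187, a(9)=-34524, a(10)=90385, a(11)=-236631, a(12)=619508, a(13)=-1621893, a(14)=4246171, a(15)=-11116620; answer -11116620
Step 3: R2 = -11116620; r = 31; cross terms: (-23*-29 - 3*-31)=760, (3*-25 - 13*-29)=302, (13*28 - -5*-25)=239, (-5*31 - -37*28)=881, (-37*-31 - -23*31)=1860; twice the area = |4042| = 4042; area = 2021; boundary points = 2 + 2 + 1 + 1 + 2 = 8; strictly interior points = area - boundary/2 + 1 = 2018; answer 2018
Step 4: R3 = 2018; m = 15550; 15550 = 2 * 5^2 * 311; sigma = (1 + 2) * (1 + 5 + 25) * (1 + 311) = 3 * 31 * 312 = 29016; answer 29016

29016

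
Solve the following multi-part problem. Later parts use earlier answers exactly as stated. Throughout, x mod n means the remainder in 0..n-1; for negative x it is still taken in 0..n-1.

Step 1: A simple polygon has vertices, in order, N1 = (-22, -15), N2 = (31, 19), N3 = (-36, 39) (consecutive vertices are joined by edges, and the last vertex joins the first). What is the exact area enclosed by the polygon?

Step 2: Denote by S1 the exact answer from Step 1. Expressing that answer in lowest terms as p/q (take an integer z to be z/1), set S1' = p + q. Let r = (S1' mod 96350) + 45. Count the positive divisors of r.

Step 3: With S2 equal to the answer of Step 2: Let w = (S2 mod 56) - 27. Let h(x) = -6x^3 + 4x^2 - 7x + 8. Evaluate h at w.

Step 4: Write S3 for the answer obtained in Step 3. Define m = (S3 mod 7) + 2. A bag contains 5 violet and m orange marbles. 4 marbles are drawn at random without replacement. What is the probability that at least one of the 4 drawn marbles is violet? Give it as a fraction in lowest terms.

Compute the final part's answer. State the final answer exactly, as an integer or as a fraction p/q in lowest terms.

Step 1: cross terms: (-22*19 - 31*-15)=47, (31*39 - -36*19)=1893, (-36*-15 - -22*39)=1398; twice the area = |3338| = 3338; area = 1669; answer 1669
Step 2: S1 = 1669; threaded value p + q = 1670; r = 1715; 1715 = 5 * 7^3; number of divisors = (1+1) * (3+1) = 8; answer 8
Step 3: S2 = 8; w = -19; -6*(-19)^3 + 4*(-19)^2 - 7*(-19)^1 + 8 = (41154) + (1444) + (133) + (8) = 42739; answer 42739
Step 4: S3 = 42739; m = 6; total draws C(11,4) = 330; complement C(6,4) = 15; favorable 330 - 15 = 315; P = 21/22; answer 21/22

21/22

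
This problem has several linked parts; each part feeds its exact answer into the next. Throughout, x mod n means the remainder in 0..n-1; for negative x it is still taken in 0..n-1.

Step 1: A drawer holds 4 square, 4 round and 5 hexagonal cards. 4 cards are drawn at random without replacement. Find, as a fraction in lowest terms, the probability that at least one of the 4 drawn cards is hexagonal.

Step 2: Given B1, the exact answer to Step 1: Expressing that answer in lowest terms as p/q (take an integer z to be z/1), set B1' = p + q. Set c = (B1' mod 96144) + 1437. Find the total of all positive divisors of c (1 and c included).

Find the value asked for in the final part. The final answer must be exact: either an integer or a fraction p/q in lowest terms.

1710

Step 1: total draws C(13,4) = 715; complement C(8,4) = 70; favorable 715 - 70 = 645; P = 129/143; answer 129/143
Step 2: B1 = 129/143; threaded value p + q = 272; c = 1709; 1709 is prime, so its only divisors are 1 and 1709; sigma = 1 + 1709 = 1710; answer 1710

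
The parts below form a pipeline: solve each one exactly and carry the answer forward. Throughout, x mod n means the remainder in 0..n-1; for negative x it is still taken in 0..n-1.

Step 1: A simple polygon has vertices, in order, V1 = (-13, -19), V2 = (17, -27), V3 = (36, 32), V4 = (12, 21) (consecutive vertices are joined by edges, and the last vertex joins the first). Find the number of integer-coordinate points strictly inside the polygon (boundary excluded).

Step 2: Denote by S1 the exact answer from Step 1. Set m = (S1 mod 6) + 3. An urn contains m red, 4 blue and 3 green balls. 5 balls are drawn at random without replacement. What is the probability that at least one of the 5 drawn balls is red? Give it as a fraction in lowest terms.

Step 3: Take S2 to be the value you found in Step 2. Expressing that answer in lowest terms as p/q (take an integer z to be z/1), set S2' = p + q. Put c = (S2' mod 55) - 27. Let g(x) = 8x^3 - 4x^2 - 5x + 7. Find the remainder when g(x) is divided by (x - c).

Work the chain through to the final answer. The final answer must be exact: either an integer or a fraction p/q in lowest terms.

-4305

Step 1: cross terms: (-13*-27 - 17*-19)=674, (17*32 - 36*-27)=1516, (36*21 - 12*32)=372, (12*-19 - -13*21)=45; twice the area = |2607| = 2607; area = 2607/2; boundary points = 2 + 1 + 1 + 5 = 9; strictly interior points = area - boundary/2 + 1 = 1300; answer 1300
Step 2: S1 = 1300; m = 7; total draws C(14,5) = 2002; complement C(7,5) = 21; favorable 2002 - 21 = 1981; P = 283/286; answer 283/286
Step 3: S2 = 283/286; threaded value p + q = 569; c = -8; remainder = value at the root: 8*(-8)^3 - 4*(-8)^2 - 5*(-8)^1 + 7 = (-4096) + (-256) + (40) + (7) = -4305; answer -4305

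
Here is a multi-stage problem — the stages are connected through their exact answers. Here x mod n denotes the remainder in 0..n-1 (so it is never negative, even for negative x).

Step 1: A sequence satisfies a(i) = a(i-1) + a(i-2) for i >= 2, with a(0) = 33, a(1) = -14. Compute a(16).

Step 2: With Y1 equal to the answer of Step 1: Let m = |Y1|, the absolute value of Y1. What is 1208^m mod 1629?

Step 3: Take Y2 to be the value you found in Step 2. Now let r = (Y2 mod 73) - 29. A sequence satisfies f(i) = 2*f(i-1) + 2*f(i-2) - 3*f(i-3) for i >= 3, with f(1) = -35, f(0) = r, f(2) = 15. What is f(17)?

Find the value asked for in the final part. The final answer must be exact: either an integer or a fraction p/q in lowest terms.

-1447245

Step 1: a(2) = 1*(-14) + 1*(33) = 19; iterating: a(2)=19, a(3)=5, a(4)=24, a(5)=29, a(6)=53, a(7)=82, a(8)=135, a(9)=217, a(10)=352, a(11)=569, a(12)=921, a(13)=1490, a(14)=2411, a(15)=3901, a(16)=6312; answer 6312
Step 2: Y1 = 6312; m = 6312; squarings mod 1629: 1208^1=1208, 1208^2=1309, 1208^4=1402, 1208^8=1030, 1208^16=421, 1208^32=1309, 1208^64=1402, 1208^128=1030, 1208^256=421, 1208^512=1309, 1208^1024=1402, 1208^2048=1030, 1208^4096=421; 1208^6312 = 1208^8 * 1208^32 * 1208^128 * 1208^2048 * 1208^4096 = 766 (mod 1629); answer 766
Step 3: Y2 = 766; r = 7; f(3) = 2*(15) + 2*(-35) - 3*(7) = -61; iterating: f(3)=-61, f(4)=13, f(5)=-141, f(6)=-73, f(7)=-467, f(8)=-657, f(9)=-2029, f(10)=-3971, f(11)=-10029, f(12)=-21913, f(13)=-51971, f(14)=-117681, f(15)=-273565, f(16)=-626579, f(17)=-1447245; answer -1447245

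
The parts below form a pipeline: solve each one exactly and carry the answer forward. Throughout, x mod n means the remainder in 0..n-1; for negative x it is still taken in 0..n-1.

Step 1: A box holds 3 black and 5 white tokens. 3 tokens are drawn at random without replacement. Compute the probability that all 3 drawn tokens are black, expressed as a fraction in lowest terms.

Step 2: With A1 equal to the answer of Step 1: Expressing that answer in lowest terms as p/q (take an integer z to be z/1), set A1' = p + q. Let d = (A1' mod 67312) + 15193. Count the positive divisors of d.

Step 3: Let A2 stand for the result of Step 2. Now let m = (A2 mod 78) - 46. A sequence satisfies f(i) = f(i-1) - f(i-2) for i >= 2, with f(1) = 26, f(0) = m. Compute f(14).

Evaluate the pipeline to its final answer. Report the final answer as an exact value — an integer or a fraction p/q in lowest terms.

56

Step 1: total draws C(8,3) = 56; favorable C(3,3) = 1; P = 1/56; answer 1/56
Step 2: A1 = 1/56; threaded value p + q = 57; d = 15250; 15250 = 2 * 5^3 * 61; number of divisors = (1+1) * (3+1) * (1+1) = 16; answer 16
Step 3: A2 = 16; m = -30; f(2) = 1*(26) - 1*(-30) = 56; iterating: f(2)=56, f(3)=30, f(4)=-26, f(5)=-56, f(6)=-30, f(7)=26, f(8)=56, f(9)=30, f(10)=-26, f(11)=-56, f(12)=-30, f(13)=26, f(14)=56; answer 56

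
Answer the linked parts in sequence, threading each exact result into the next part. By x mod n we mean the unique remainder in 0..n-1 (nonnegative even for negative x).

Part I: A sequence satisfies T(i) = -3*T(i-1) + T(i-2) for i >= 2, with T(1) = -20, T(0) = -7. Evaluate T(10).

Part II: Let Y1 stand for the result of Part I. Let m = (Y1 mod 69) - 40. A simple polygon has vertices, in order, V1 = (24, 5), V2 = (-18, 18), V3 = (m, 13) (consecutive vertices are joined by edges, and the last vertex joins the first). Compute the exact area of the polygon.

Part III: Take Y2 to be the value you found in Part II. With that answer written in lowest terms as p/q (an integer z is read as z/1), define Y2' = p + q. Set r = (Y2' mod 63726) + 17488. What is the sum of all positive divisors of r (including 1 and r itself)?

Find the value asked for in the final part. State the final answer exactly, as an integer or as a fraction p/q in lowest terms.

26352

Part I: T(2) = -3*(-20) + 1*(-7) = 53; iterating: T(2)=53, T(3)=-179, T(4)=590, T(5)=-1949, T(6)=6437, T(7)=-21260, T(8)=70217, T(9)=-231911, T(10)=765950; answer 765950
Part II: Y1 = 765950; m = 10; cross terms: (24*18 - -18*5)=522, (-18*13 - 10*18)=-414, (10*5 - 24*13)=-262; twice the area = |-154| = 154; area = 77; answer 77
Part III: Y2 = 77; threaded value p + q = 78; r = 17566; 17566 = 2 * 8783; sigma = (1 + 2) * (1 + 8783) = 3 * 8784 = 26352; answer 26352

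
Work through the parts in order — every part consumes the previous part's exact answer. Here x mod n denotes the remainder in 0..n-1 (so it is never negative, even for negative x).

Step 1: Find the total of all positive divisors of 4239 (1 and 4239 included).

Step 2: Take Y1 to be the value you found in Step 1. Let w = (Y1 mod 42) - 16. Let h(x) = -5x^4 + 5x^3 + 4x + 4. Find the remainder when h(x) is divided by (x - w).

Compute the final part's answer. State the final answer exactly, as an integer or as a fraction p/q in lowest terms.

Step 1: 4239 = 3^3 * 157; sigma = (1 + 3 + 9 + 27) * (1 + 157) = 40 * 158 = 6320; answer 6320
Step 2: Y1 = 6320; w = 4; remainder = value at the root: -5*(4)^4 + 5*(4)^3 + 4*(4)^1 + 4 = (-1280) + (320) + (16) + (4) = -940; answer -940

-940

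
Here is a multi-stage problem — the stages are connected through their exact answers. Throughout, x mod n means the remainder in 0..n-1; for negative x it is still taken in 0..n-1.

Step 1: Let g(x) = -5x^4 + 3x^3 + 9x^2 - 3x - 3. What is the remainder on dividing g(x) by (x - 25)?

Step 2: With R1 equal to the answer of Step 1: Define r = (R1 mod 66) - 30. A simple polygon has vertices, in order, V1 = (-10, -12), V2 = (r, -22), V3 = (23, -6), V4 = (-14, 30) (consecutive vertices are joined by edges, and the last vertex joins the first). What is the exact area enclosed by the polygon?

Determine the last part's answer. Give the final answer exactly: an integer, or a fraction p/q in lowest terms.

903

Step 1: remainder = value at the root: -5*(25)^4 + 3*(25)^3 + 9*(25)^2 - 3*(25)^1 - 3 = (-1953125) + (46875) + (5625) + (-75) + (-3) = -1900703; answer -1900703
Step 2: R1 = -1900703; r = 1; cross terms: (-10*-22 - 1*-12)=232, (1*-6 - 23*-22)=500, (23*30 - -14*-6)=606, (-14*-12 - -10*30)=468; twice the area = |1806| = 1806; area = 903; answer 903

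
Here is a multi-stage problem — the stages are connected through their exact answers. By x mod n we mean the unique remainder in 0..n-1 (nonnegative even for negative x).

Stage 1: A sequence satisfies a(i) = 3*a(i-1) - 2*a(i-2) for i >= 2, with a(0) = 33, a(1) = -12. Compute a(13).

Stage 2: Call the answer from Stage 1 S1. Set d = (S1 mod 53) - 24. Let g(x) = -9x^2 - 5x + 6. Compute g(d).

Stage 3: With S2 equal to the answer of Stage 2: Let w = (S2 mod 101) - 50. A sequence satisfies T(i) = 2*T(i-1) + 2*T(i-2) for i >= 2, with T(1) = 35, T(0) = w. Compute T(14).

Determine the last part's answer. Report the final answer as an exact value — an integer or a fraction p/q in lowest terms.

24770304

Stage 1: a(2) = 3*(-12) - 2*(33) = -102; iterating: a(2)=-102, a(3)=-282, a(4)=-642, a(5)=-1362, a(6)=-2802, a(7)=-5682, a(8)=-11442, a(9)=-22962, a(10)=-46002, a(11)=-92082, a(12)=-184242, a(13)=-368562; answer -368562
Stage 2: S1 = -368562; d = -24; -9*(-24)^2 - 5*(-24)^1 + 6 = (-5184) + (120) + (6) = -5058; answer -5058
Stage 3: S2 = -5058; w = 43; T(2) = 2*(35) + 2*(43) = 156; iterating: T(2)=156, T(3)=382, T(4)=1076, T(5)=2916, T(6)=7984, T(7)=21800, T(8)=59568, T(9)=162736, T(10)=444608, T(11)=1214688, T(12)=3318592, T(13)=9066560, T(14)=24770304; answer 24770304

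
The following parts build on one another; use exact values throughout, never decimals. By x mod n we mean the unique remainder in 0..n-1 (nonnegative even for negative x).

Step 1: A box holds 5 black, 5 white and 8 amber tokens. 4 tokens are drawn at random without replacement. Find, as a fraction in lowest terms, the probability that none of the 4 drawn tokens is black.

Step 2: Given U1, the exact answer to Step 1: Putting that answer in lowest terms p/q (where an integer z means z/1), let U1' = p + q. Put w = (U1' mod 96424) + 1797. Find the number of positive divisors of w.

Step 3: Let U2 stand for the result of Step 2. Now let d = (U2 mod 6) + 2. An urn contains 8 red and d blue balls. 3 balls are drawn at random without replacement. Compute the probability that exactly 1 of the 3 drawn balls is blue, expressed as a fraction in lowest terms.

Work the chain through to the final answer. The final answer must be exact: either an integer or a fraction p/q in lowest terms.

Step 1: total draws C(18,4) = 3060; favorable C(13,4) = 715; P = 143/612; answer 143/612
Step 2: U1 = 143/612; threaded value p + q = 755; w = 2552; 2552 = 2^3 * 11 * 29; number of divisors = (3+1) * (1+1) * (1+1) = 16; answer 16
Step 3: U2 = 16; d = 6; total draws C(14,3) = 364; favorable C(6,1)*C(8,2) = 168; P = 6/13; answer 6/13

6/13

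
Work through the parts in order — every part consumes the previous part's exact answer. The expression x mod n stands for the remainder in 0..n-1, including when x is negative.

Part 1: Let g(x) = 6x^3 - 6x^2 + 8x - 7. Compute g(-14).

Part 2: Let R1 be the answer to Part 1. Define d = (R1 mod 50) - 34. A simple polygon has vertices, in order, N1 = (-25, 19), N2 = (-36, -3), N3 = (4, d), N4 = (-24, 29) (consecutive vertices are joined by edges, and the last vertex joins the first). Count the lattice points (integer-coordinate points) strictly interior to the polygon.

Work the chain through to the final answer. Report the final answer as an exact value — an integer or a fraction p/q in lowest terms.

Part 1: 6*(-14)^3 - 6*(-14)^2 + 8*(-14)^1 - 7 = (-16464) + (-1176) + (-112) + (-7) = -17759; answer -17759
Part 2: R1 = -17759; d = 7; cross terms: (-25*-3 - -36*19)=759, (-36*7 - 4*-3)=-240, (4*29 - -24*7)=284, (-24*19 - -25*29)=269; twice the area = |1072| = 1072; area = 536; boundary points = 11 + 10 + 2 + 1 = 24; strictly interior points = area - boundary/2 + 1 = 525; answer 525

525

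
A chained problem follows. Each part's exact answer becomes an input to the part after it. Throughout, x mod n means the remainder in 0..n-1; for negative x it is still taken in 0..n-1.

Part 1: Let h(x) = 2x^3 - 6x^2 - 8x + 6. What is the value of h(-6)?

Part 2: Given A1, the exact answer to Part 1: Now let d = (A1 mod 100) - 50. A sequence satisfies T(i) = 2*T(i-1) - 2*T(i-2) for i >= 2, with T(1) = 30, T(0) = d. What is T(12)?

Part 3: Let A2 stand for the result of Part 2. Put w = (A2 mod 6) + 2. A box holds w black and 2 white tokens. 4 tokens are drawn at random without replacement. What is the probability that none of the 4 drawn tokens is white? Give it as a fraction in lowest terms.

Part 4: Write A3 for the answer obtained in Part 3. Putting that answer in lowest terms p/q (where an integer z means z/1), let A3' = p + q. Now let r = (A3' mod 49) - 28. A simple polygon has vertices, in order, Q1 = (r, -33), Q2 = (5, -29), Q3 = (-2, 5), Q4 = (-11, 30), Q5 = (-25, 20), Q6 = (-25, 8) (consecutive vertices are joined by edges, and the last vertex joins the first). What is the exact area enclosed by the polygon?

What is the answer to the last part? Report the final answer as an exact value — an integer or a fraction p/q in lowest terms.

1113

Part 1: 2*(-6)^3 - 6*(-6)^2 - 8*(-6)^1 + 6 = (-432) + (-216) + (48) + (6) = -594; answer -594
Part 2: A1 = -594; d = -44; T(2) = 2*(30) - 2*(-44) = 148; iterating: T(2)=148, T(3)=236, T(4)=176, T(5)=-120, T(6)=-592, T(7)=-944, T(8)=-704, T(9)=480, T(10)=2368, T(11)=3776, T(12)=2816; answer 2816
Part 3: A2 = 2816; w = 4; total draws C(6,4) = 15; favorable C(4,4) = 1; P = 1/15; answer 1/15
Part 4: A3 = 1/15; threaded value p + q = 16; r = -12; cross terms: (-12*-29 - 5*-33)=513, (5*5 - -2*-29)=-33, (-2*30 - -11*5)=-5, (-11*20 - -25*30)=530, (-25*8 - -25*20)=300, (-25*-33 - -12*8)=921; twice the area = |2226| = 2226; area = 1113; answer 1113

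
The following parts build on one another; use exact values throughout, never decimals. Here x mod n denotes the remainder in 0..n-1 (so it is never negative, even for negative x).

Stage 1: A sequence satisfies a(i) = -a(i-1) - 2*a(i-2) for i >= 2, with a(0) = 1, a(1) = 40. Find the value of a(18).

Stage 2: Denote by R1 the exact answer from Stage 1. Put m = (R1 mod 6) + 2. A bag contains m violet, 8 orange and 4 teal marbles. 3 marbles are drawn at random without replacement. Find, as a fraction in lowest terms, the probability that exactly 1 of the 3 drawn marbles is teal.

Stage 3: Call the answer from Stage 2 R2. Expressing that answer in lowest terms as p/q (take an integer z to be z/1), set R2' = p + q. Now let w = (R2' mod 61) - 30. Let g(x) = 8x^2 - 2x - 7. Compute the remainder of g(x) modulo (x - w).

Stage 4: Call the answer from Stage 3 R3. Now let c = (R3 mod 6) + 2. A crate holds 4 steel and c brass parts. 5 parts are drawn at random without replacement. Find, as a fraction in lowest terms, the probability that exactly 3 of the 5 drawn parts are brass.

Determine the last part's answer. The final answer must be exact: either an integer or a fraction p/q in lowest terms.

10/21

Stage 1: a(2) = -1*(40) - 2*(1) = -42; iterating: a(2)=-42, a(3)=-38, a(4)=122, a(5)=-46, a(6)=-198, a(7)=290, a(8)=106, a(9)=-686, a(10)=474, a(11)=898, a(12)=-1846, a(13)=50, a(14)=3642, a(15)=-3742, a(16)=-3542, a(17)=11026, a(18)=-3942; answer -3942
Stage 2: R1 = -3942; m = 2; total draws C(14,3) = 364; favorable C(4,1)*C(10,2) = 180; P = 45/91; answer 45/91
Stage 3: R2 = 45/91; threaded value p + q = 136; w = -16; remainder = value at the root: 8*(-16)^2 - 2*(-16)^1 - 7 = (2048) + (32) + (-7) = 2073; answer 2073
Stage 4: R3 = 2073; c = 5; total draws C(9,5) = 126; favorable C(5,3)*C(4,2) = 60; P = 10/21; answer 10/21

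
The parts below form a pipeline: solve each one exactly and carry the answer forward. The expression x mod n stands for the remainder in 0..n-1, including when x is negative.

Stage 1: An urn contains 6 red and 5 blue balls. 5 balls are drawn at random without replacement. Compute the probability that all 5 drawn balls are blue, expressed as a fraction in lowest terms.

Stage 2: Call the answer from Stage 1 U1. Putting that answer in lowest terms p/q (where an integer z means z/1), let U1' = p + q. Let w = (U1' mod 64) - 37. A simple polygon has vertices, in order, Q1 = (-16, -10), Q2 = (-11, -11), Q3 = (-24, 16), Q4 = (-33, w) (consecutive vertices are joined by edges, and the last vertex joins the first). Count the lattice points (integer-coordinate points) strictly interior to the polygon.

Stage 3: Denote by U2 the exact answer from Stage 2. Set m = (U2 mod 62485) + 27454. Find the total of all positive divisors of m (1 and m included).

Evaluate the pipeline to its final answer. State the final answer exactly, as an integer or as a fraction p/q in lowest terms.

48400

Stage 1: total draws C(11,5) = 462; favorable C(5,5) = 1; P = 1/462; answer 1/462
Stage 2: U1 = 1/462; threaded value p + q = 463; w = -22; cross terms: (-16*-11 - -11*-10)=66, (-11*16 - -24*-11)=-440, (-24*-22 - -33*16)=1056, (-33*-10 - -16*-22)=-22; twice the area = |660| = 660; area = 330; boundary points = 1 + 1 + 1 + 1 = 4; strictly interior points = area - boundary/2 + 1 = 329; answer 329
Stage 3: U2 = 329; m = 27783; 27783 = 3^4 * 7^3; sigma = (1 + 3 + 9 + 27 + 81) * (1 + 7 + 49 + 343) = 121 * 400 = 48400; answer 48400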